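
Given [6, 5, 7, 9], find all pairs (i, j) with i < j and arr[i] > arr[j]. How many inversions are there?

Finding inversions in [6, 5, 7, 9]:

(0, 1): arr[0]=6 > arr[1]=5

Total inversions: 1

The array has 1 inversion(s): (0,1). Each pair (i,j) satisfies i < j and arr[i] > arr[j].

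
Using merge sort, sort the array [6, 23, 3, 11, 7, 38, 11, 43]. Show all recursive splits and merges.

Merge sort trace:

Split: [6, 23, 3, 11, 7, 38, 11, 43] -> [6, 23, 3, 11] and [7, 38, 11, 43]
  Split: [6, 23, 3, 11] -> [6, 23] and [3, 11]
    Split: [6, 23] -> [6] and [23]
    Merge: [6] + [23] -> [6, 23]
    Split: [3, 11] -> [3] and [11]
    Merge: [3] + [11] -> [3, 11]
  Merge: [6, 23] + [3, 11] -> [3, 6, 11, 23]
  Split: [7, 38, 11, 43] -> [7, 38] and [11, 43]
    Split: [7, 38] -> [7] and [38]
    Merge: [7] + [38] -> [7, 38]
    Split: [11, 43] -> [11] and [43]
    Merge: [11] + [43] -> [11, 43]
  Merge: [7, 38] + [11, 43] -> [7, 11, 38, 43]
Merge: [3, 6, 11, 23] + [7, 11, 38, 43] -> [3, 6, 7, 11, 11, 23, 38, 43]

Final sorted array: [3, 6, 7, 11, 11, 23, 38, 43]

The merge sort proceeds by recursively splitting the array and merging sorted halves.
After all merges, the sorted array is [3, 6, 7, 11, 11, 23, 38, 43].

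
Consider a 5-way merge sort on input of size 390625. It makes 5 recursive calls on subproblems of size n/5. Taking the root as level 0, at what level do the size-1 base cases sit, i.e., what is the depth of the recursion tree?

For divide and conquer with division factor 5:

Problem sizes at each level:
Level 0: 390625
Level 1: 78125
Level 2: 15625
Level 3: 3125
Level 4: 625
Level 5: 125
Level 6: 25
Level 7: 5
Level 8: 1

The root is level 0 and the size-1 base case is level 8 (the tree spans levels 0 through 8, i.e. 9 levels counting the root), so the depth is the number of divisions: log_5(390625) = 8

The recursion tree depth is log_5(390625) = 8. At each level, the problem size is divided by 5, so it takes 8 divisions to reduce to a base case of size 1. The algorithm makes 5 recursive calls at each level.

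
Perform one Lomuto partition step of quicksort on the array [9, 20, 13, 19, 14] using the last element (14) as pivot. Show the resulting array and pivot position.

Lomuto partition with pivot = 14:

Initial array: [9, 20, 13, 19, 14]

arr[0]=9 <= 14: swap with position 0, array becomes [9, 20, 13, 19, 14]
arr[1]=20 > 14: no swap
arr[2]=13 <= 14: swap with position 1, array becomes [9, 13, 20, 19, 14]
arr[3]=19 > 14: no swap

Place pivot at position 2: [9, 13, 14, 19, 20]
Pivot position: 2

After partitioning with pivot 14, the array becomes [9, 13, 14, 19, 20]. The pivot is placed at index 2. All elements to the left of the pivot are <= 14, and all elements to the right are > 14.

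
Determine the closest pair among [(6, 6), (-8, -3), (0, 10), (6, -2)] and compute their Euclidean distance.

Computing all pairwise distances among 4 points:

d((6, 6), (-8, -3)) = 16.6433
d((6, 6), (0, 10)) = 7.2111 <-- minimum
d((6, 6), (6, -2)) = 8.0
d((-8, -3), (0, 10)) = 15.2643
d((-8, -3), (6, -2)) = 14.0357
d((0, 10), (6, -2)) = 13.4164

Closest pair: (6, 6) and (0, 10) with distance 7.2111

The closest pair is (6, 6) and (0, 10) with Euclidean distance 7.2111. For 4 points, brute-force pairwise comparison is shown above. For large n, the divide-and-conquer algorithm (sort by x, recurse on halves, check the dividing strip) achieves O(n log n).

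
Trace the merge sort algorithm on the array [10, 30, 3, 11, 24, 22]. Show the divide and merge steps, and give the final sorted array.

Merge sort trace:

Split: [10, 30, 3, 11, 24, 22] -> [10, 30, 3] and [11, 24, 22]
  Split: [10, 30, 3] -> [10] and [30, 3]
    Split: [30, 3] -> [30] and [3]
    Merge: [30] + [3] -> [3, 30]
  Merge: [10] + [3, 30] -> [3, 10, 30]
  Split: [11, 24, 22] -> [11] and [24, 22]
    Split: [24, 22] -> [24] and [22]
    Merge: [24] + [22] -> [22, 24]
  Merge: [11] + [22, 24] -> [11, 22, 24]
Merge: [3, 10, 30] + [11, 22, 24] -> [3, 10, 11, 22, 24, 30]

Final sorted array: [3, 10, 11, 22, 24, 30]

The merge sort proceeds by recursively splitting the array and merging sorted halves.
After all merges, the sorted array is [3, 10, 11, 22, 24, 30].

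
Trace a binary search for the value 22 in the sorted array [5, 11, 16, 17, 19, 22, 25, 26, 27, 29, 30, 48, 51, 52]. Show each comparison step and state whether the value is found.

Binary search for 22 in [5, 11, 16, 17, 19, 22, 25, 26, 27, 29, 30, 48, 51, 52]:

lo=0, hi=13, mid=6, arr[mid]=25 -> 25 > 22, search left half
lo=0, hi=5, mid=2, arr[mid]=16 -> 16 < 22, search right half
lo=3, hi=5, mid=4, arr[mid]=19 -> 19 < 22, search right half
lo=5, hi=5, mid=5, arr[mid]=22 -> Found target at index 5!

Binary search finds 22 at index 5 after 4 comparisons. The search repeatedly halves the search space by comparing with the middle element.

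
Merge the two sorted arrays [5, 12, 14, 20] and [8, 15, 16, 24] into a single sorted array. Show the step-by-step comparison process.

Merging process:

Compare 5 vs 8: take 5 from left. Merged: [5]
Compare 12 vs 8: take 8 from right. Merged: [5, 8]
Compare 12 vs 15: take 12 from left. Merged: [5, 8, 12]
Compare 14 vs 15: take 14 from left. Merged: [5, 8, 12, 14]
Compare 20 vs 15: take 15 from right. Merged: [5, 8, 12, 14, 15]
Compare 20 vs 16: take 16 from right. Merged: [5, 8, 12, 14, 15, 16]
Compare 20 vs 24: take 20 from left. Merged: [5, 8, 12, 14, 15, 16, 20]
Append remaining from right: [24]. Merged: [5, 8, 12, 14, 15, 16, 20, 24]

Final merged array: [5, 8, 12, 14, 15, 16, 20, 24]
Total comparisons: 7

The merged array is [5, 8, 12, 14, 15, 16, 20, 24], requiring 7 comparisons. The merge step runs in O(n) time where n is the total number of elements.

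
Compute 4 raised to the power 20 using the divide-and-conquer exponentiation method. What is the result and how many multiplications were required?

Computing 4^20 by squaring (build up from 4^1; each line after the first costs one multiplication):

4^1 = 4
4^2 = (4^1)^2 = 4^2 = 16
4^4 = (4^2)^2 = 16^2 = 256
4^5 = 4 * 4^4 = 4 * 256 = 1024
4^10 = (4^5)^2 = 1024^2 = 1048576
4^20 = (4^10)^2 = 1048576^2 = 1099511627776

Result: 1099511627776
Multiplications needed: 5 (5 lines after 4^1)

4^20 = 1099511627776. Using exponentiation by squaring, this requires 5 multiplications. The key idea: if the exponent is even, square the half-power; if odd, multiply by the base once.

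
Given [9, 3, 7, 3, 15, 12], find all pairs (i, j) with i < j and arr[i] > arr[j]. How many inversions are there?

Finding inversions in [9, 3, 7, 3, 15, 12]:

(0, 1): arr[0]=9 > arr[1]=3
(0, 2): arr[0]=9 > arr[2]=7
(0, 3): arr[0]=9 > arr[3]=3
(2, 3): arr[2]=7 > arr[3]=3
(4, 5): arr[4]=15 > arr[5]=12

Total inversions: 5

The array has 5 inversion(s): (0,1), (0,2), (0,3), (2,3), (4,5). Each pair (i,j) satisfies i < j and arr[i] > arr[j].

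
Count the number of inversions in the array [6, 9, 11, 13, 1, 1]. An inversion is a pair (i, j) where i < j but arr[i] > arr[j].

Finding inversions in [6, 9, 11, 13, 1, 1]:

(0, 4): arr[0]=6 > arr[4]=1
(0, 5): arr[0]=6 > arr[5]=1
(1, 4): arr[1]=9 > arr[4]=1
(1, 5): arr[1]=9 > arr[5]=1
(2, 4): arr[2]=11 > arr[4]=1
(2, 5): arr[2]=11 > arr[5]=1
(3, 4): arr[3]=13 > arr[4]=1
(3, 5): arr[3]=13 > arr[5]=1

Total inversions: 8

The array has 8 inversion(s): (0,4), (0,5), (1,4), (1,5), (2,4), (2,5), (3,4), (3,5). Each pair (i,j) satisfies i < j and arr[i] > arr[j].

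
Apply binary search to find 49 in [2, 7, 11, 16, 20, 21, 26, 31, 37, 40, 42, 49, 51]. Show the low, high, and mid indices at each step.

Binary search for 49 in [2, 7, 11, 16, 20, 21, 26, 31, 37, 40, 42, 49, 51]:

lo=0, hi=12, mid=6, arr[mid]=26 -> 26 < 49, search right half
lo=7, hi=12, mid=9, arr[mid]=40 -> 40 < 49, search right half
lo=10, hi=12, mid=11, arr[mid]=49 -> Found target at index 11!

Binary search finds 49 at index 11 after 3 comparisons. The search repeatedly halves the search space by comparing with the middle element.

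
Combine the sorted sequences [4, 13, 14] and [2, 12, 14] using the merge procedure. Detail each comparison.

Merging process:

Compare 4 vs 2: take 2 from right. Merged: [2]
Compare 4 vs 12: take 4 from left. Merged: [2, 4]
Compare 13 vs 12: take 12 from right. Merged: [2, 4, 12]
Compare 13 vs 14: take 13 from left. Merged: [2, 4, 12, 13]
Compare 14 vs 14: take 14 from left. Merged: [2, 4, 12, 13, 14]
Append remaining from right: [14]. Merged: [2, 4, 12, 13, 14, 14]

Final merged array: [2, 4, 12, 13, 14, 14]
Total comparisons: 5

The merged array is [2, 4, 12, 13, 14, 14], requiring 5 comparisons. The merge step runs in O(n) time where n is the total number of elements.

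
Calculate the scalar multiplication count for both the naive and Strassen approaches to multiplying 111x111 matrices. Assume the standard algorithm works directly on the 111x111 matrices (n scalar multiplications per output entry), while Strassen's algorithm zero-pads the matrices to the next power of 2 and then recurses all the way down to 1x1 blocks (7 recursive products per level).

Matrix multiplication for 111x111 matrices:

Strassen's algorithm requires power-of-2 dimensions. Pad 111x111 to 128x128 (next power of 2).

Standard algorithm: 111^3 = 1367631 multiplications
Strassen's algorithm: 7^(log2(128)) = 7^7 = 823543 multiplications
Savings: 1367631 - 823543 = 544088 multiplications

Standard: 1367631 multiplications (111^3). Strassen: 823543 multiplications (7^7, after padding to 128x128). Strassen reduces 8 recursive multiplications to 7 at each level.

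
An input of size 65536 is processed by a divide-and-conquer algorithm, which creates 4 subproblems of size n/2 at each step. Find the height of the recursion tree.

For divide and conquer with division factor 2:

Problem sizes at each level:
Level 0: 65536
Level 1: 32768
Level 2: 16384
Level 3: 8192
Level 4: 4096
Level 5: 2048
Level 6: 1024
Level 7: 512
Level 8: 256
Level 9: 128
Level 10: 64
Level 11: 32
Level 12: 16
Level 13: 8
Level 14: 4
Level 15: 2
Level 16: 1

The root is level 0 and the size-1 base case is level 16 (the tree spans levels 0 through 16, i.e. 17 levels counting the root), so the depth is the number of divisions: log_2(65536) = 16

The recursion tree depth is log_2(65536) = 16. At each level, the problem size is divided by 2, so it takes 16 divisions to reduce to a base case of size 1. The algorithm makes 4 recursive calls at each level.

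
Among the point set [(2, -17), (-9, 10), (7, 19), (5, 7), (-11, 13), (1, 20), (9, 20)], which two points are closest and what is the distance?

Computing all pairwise distances among 7 points:

d((2, -17), (-9, 10)) = 29.1548
d((2, -17), (7, 19)) = 36.3456
d((2, -17), (5, 7)) = 24.1868
d((2, -17), (-11, 13)) = 32.6956
d((2, -17), (1, 20)) = 37.0135
d((2, -17), (9, 20)) = 37.6563
d((-9, 10), (7, 19)) = 18.3576
d((-9, 10), (5, 7)) = 14.3178
d((-9, 10), (-11, 13)) = 3.6056
d((-9, 10), (1, 20)) = 14.1421
d((-9, 10), (9, 20)) = 20.5913
d((7, 19), (5, 7)) = 12.1655
d((7, 19), (-11, 13)) = 18.9737
d((7, 19), (1, 20)) = 6.0828
d((7, 19), (9, 20)) = 2.2361 <-- minimum
d((5, 7), (-11, 13)) = 17.088
d((5, 7), (1, 20)) = 13.6015
d((5, 7), (9, 20)) = 13.6015
d((-11, 13), (1, 20)) = 13.8924
d((-11, 13), (9, 20)) = 21.1896
d((1, 20), (9, 20)) = 8.0

Closest pair: (7, 19) and (9, 20) with distance 2.2361

The closest pair is (7, 19) and (9, 20) with Euclidean distance 2.2361. For 7 points, brute-force pairwise comparison is shown above. For large n, the divide-and-conquer algorithm (sort by x, recurse on halves, check the dividing strip) achieves O(n log n).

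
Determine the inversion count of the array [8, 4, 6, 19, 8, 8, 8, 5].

Finding inversions in [8, 4, 6, 19, 8, 8, 8, 5]:

(0, 1): arr[0]=8 > arr[1]=4
(0, 2): arr[0]=8 > arr[2]=6
(0, 7): arr[0]=8 > arr[7]=5
(2, 7): arr[2]=6 > arr[7]=5
(3, 4): arr[3]=19 > arr[4]=8
(3, 5): arr[3]=19 > arr[5]=8
(3, 6): arr[3]=19 > arr[6]=8
(3, 7): arr[3]=19 > arr[7]=5
(4, 7): arr[4]=8 > arr[7]=5
(5, 7): arr[5]=8 > arr[7]=5
(6, 7): arr[6]=8 > arr[7]=5

Total inversions: 11

The array has 11 inversion(s): (0,1), (0,2), (0,7), (2,7), (3,4), (3,5), (3,6), (3,7), (4,7), (5,7), (6,7). Each pair (i,j) satisfies i < j and arr[i] > arr[j].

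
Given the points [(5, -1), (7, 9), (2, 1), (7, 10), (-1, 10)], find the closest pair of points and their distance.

Computing all pairwise distances among 5 points:

d((5, -1), (7, 9)) = 10.198
d((5, -1), (2, 1)) = 3.6056
d((5, -1), (7, 10)) = 11.1803
d((5, -1), (-1, 10)) = 12.53
d((7, 9), (2, 1)) = 9.434
d((7, 9), (7, 10)) = 1.0 <-- minimum
d((7, 9), (-1, 10)) = 8.0623
d((2, 1), (7, 10)) = 10.2956
d((2, 1), (-1, 10)) = 9.4868
d((7, 10), (-1, 10)) = 8.0

Closest pair: (7, 9) and (7, 10) with distance 1.0

The closest pair is (7, 9) and (7, 10) with Euclidean distance 1.0. For 5 points, brute-force pairwise comparison is shown above. For large n, the divide-and-conquer algorithm (sort by x, recurse on halves, check the dividing strip) achieves O(n log n).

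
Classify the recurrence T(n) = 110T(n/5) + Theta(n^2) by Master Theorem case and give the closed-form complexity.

Master Theorem for T(n) = 110T(n/5) + O(n^2):

a = 110, b = 5, c = 2
log_b(a) = log_5(110) = 2.9206

Case 1: c = 2 < log_5(110) = 2.9206
T(n) = O(n^(log_5 110))

For T(n) = 110T(n/5) + O(n^2): log_5(110) = 2.9206. This is Case 1 of the Master Theorem (c < log_b(a), work dominated by leaves), giving O(n^(log_5 110)).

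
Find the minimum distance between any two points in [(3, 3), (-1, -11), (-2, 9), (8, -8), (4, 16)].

Computing all pairwise distances among 5 points:

d((3, 3), (-1, -11)) = 14.5602
d((3, 3), (-2, 9)) = 7.8102 <-- minimum
d((3, 3), (8, -8)) = 12.083
d((3, 3), (4, 16)) = 13.0384
d((-1, -11), (-2, 9)) = 20.025
d((-1, -11), (8, -8)) = 9.4868
d((-1, -11), (4, 16)) = 27.4591
d((-2, 9), (8, -8)) = 19.7231
d((-2, 9), (4, 16)) = 9.2195
d((8, -8), (4, 16)) = 24.3311

Closest pair: (3, 3) and (-2, 9) with distance 7.8102

The closest pair is (3, 3) and (-2, 9) with Euclidean distance 7.8102. For 5 points, brute-force pairwise comparison is shown above. For large n, the divide-and-conquer algorithm (sort by x, recurse on halves, check the dividing strip) achieves O(n log n).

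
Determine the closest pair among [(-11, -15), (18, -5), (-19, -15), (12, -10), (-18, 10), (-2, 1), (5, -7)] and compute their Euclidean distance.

Computing all pairwise distances among 7 points:

d((-11, -15), (18, -5)) = 30.6757
d((-11, -15), (-19, -15)) = 8.0
d((-11, -15), (12, -10)) = 23.5372
d((-11, -15), (-18, 10)) = 25.9615
d((-11, -15), (-2, 1)) = 18.3576
d((-11, -15), (5, -7)) = 17.8885
d((18, -5), (-19, -15)) = 38.3275
d((18, -5), (12, -10)) = 7.8102
d((18, -5), (-18, 10)) = 39.0
d((18, -5), (-2, 1)) = 20.8806
d((18, -5), (5, -7)) = 13.1529
d((-19, -15), (12, -10)) = 31.4006
d((-19, -15), (-18, 10)) = 25.02
d((-19, -15), (-2, 1)) = 23.3452
d((-19, -15), (5, -7)) = 25.2982
d((12, -10), (-18, 10)) = 36.0555
d((12, -10), (-2, 1)) = 17.8045
d((12, -10), (5, -7)) = 7.6158 <-- minimum
d((-18, 10), (-2, 1)) = 18.3576
d((-18, 10), (5, -7)) = 28.6007
d((-2, 1), (5, -7)) = 10.6301

Closest pair: (12, -10) and (5, -7) with distance 7.6158

The closest pair is (12, -10) and (5, -7) with Euclidean distance 7.6158. For 7 points, brute-force pairwise comparison is shown above. For large n, the divide-and-conquer algorithm (sort by x, recurse on halves, check the dividing strip) achieves O(n log n).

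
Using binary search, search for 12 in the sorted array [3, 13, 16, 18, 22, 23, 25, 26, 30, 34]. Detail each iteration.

Binary search for 12 in [3, 13, 16, 18, 22, 23, 25, 26, 30, 34]:

lo=0, hi=9, mid=4, arr[mid]=22 -> 22 > 12, search left half
lo=0, hi=3, mid=1, arr[mid]=13 -> 13 > 12, search left half
lo=0, hi=0, mid=0, arr[mid]=3 -> 3 < 12, search right half
lo=1 > hi=0, target 12 not found

Binary search determines that 12 is not in the array after 3 comparisons. The search space was exhausted without finding the target.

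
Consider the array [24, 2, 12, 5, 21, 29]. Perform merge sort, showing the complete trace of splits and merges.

Merge sort trace:

Split: [24, 2, 12, 5, 21, 29] -> [24, 2, 12] and [5, 21, 29]
  Split: [24, 2, 12] -> [24] and [2, 12]
    Split: [2, 12] -> [2] and [12]
    Merge: [2] + [12] -> [2, 12]
  Merge: [24] + [2, 12] -> [2, 12, 24]
  Split: [5, 21, 29] -> [5] and [21, 29]
    Split: [21, 29] -> [21] and [29]
    Merge: [21] + [29] -> [21, 29]
  Merge: [5] + [21, 29] -> [5, 21, 29]
Merge: [2, 12, 24] + [5, 21, 29] -> [2, 5, 12, 21, 24, 29]

Final sorted array: [2, 5, 12, 21, 24, 29]

The merge sort proceeds by recursively splitting the array and merging sorted halves.
After all merges, the sorted array is [2, 5, 12, 21, 24, 29].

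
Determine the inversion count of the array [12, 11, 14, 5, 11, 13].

Finding inversions in [12, 11, 14, 5, 11, 13]:

(0, 1): arr[0]=12 > arr[1]=11
(0, 3): arr[0]=12 > arr[3]=5
(0, 4): arr[0]=12 > arr[4]=11
(1, 3): arr[1]=11 > arr[3]=5
(2, 3): arr[2]=14 > arr[3]=5
(2, 4): arr[2]=14 > arr[4]=11
(2, 5): arr[2]=14 > arr[5]=13

Total inversions: 7

The array has 7 inversion(s): (0,1), (0,3), (0,4), (1,3), (2,3), (2,4), (2,5). Each pair (i,j) satisfies i < j and arr[i] > arr[j].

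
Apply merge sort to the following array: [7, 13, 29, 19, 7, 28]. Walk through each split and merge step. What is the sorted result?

Merge sort trace:

Split: [7, 13, 29, 19, 7, 28] -> [7, 13, 29] and [19, 7, 28]
  Split: [7, 13, 29] -> [7] and [13, 29]
    Split: [13, 29] -> [13] and [29]
    Merge: [13] + [29] -> [13, 29]
  Merge: [7] + [13, 29] -> [7, 13, 29]
  Split: [19, 7, 28] -> [19] and [7, 28]
    Split: [7, 28] -> [7] and [28]
    Merge: [7] + [28] -> [7, 28]
  Merge: [19] + [7, 28] -> [7, 19, 28]
Merge: [7, 13, 29] + [7, 19, 28] -> [7, 7, 13, 19, 28, 29]

Final sorted array: [7, 7, 13, 19, 28, 29]

The merge sort proceeds by recursively splitting the array and merging sorted halves.
After all merges, the sorted array is [7, 7, 13, 19, 28, 29].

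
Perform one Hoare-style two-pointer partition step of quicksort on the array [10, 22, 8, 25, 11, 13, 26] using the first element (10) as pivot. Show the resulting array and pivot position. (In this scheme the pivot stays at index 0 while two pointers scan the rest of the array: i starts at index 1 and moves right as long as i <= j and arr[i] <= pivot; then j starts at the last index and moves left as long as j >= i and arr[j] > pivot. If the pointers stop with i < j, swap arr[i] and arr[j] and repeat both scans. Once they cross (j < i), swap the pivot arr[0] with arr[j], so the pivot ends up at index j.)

Hoare-style two-pointer partition with pivot = 10:

Initial array: [10, 22, 8, 25, 11, 13, 26]

Pointers start at i = 1, j = 6.
i stops at index 1 (arr[1]=22 > 10), j stops at index 2 (arr[2]=8 <= 10): swap arr[1] and arr[2], array becomes [10, 8, 22, 25, 11, 13, 26]
i ends at 2, j ends at 1: the pointers have crossed (j < i), so scanning stops.

Swap pivot arr[0] with arr[1] to place pivot at position 1: [8, 10, 22, 25, 11, 13, 26]
Pivot position: 1

After partitioning with pivot 10, the array becomes [8, 10, 22, 25, 11, 13, 26]. The pivot is placed at index 1. All elements to the left of the pivot are <= 10, and all elements to the right are > 10.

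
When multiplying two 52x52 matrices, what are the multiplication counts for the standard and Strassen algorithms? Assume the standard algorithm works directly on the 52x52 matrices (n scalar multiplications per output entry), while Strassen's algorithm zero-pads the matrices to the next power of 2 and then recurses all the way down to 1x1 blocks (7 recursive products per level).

Matrix multiplication for 52x52 matrices:

Strassen's algorithm requires power-of-2 dimensions. Pad 52x52 to 64x64 (next power of 2).

Standard algorithm: 52^3 = 140608 multiplications
Strassen's algorithm: 7^(log2(64)) = 7^6 = 117649 multiplications
Savings: 140608 - 117649 = 22959 multiplications

Standard: 140608 multiplications (52^3). Strassen: 117649 multiplications (7^6, after padding to 64x64). Strassen reduces 8 recursive multiplications to 7 at each level.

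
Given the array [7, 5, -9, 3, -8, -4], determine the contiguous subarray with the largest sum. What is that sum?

Using Kadane's algorithm on [7, 5, -9, 3, -8, -4]:

Scanning through the array:
Position 1 (value 5): max_ending_here = 12, max_so_far = 12
Position 2 (value -9): max_ending_here = 3, max_so_far = 12
Position 3 (value 3): max_ending_here = 6, max_so_far = 12
Position 4 (value -8): max_ending_here = -2, max_so_far = 12
Position 5 (value -4): max_ending_here = -4, max_so_far = 12

Maximum subarray: [7, 5]
Maximum sum: 12

The maximum subarray is [7, 5] with sum 12. This subarray runs from index 0 to index 1.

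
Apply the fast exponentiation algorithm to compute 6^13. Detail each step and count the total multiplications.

Computing 6^13 by squaring (build up from 6^1; each line after the first costs one multiplication):

6^1 = 6
6^2 = (6^1)^2 = 6^2 = 36
6^3 = 6 * 6^2 = 6 * 36 = 216
6^6 = (6^3)^2 = 216^2 = 46656
6^12 = (6^6)^2 = 46656^2 = 2176782336
6^13 = 6 * 6^12 = 6 * 2176782336 = 13060694016

Result: 13060694016
Multiplications needed: 5 (5 lines after 6^1)

6^13 = 13060694016. Using exponentiation by squaring, this requires 5 multiplications. The key idea: if the exponent is even, square the half-power; if odd, multiply by the base once.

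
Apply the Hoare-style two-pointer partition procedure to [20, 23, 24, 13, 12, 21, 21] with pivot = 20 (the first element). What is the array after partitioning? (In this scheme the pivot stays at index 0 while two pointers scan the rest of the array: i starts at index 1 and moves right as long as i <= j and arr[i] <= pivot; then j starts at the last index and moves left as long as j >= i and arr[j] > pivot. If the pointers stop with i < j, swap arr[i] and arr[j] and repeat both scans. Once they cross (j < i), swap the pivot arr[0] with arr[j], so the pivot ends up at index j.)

Hoare-style two-pointer partition with pivot = 20:

Initial array: [20, 23, 24, 13, 12, 21, 21]

Pointers start at i = 1, j = 6.
i stops at index 1 (arr[1]=23 > 20), j stops at index 4 (arr[4]=12 <= 20): swap arr[1] and arr[4], array becomes [20, 12, 24, 13, 23, 21, 21]
i stops at index 2 (arr[2]=24 > 20), j stops at index 3 (arr[3]=13 <= 20): swap arr[2] and arr[3], array becomes [20, 12, 13, 24, 23, 21, 21]
i ends at 3, j ends at 2: the pointers have crossed (j < i), so scanning stops.

Swap pivot arr[0] with arr[2] to place pivot at position 2: [13, 12, 20, 24, 23, 21, 21]
Pivot position: 2

After partitioning with pivot 20, the array becomes [13, 12, 20, 24, 23, 21, 21]. The pivot is placed at index 2. All elements to the left of the pivot are <= 20, and all elements to the right are > 20.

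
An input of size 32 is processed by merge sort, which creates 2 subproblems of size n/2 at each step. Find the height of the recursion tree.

For divide and conquer with division factor 2:

Problem sizes at each level:
Level 0: 32
Level 1: 16
Level 2: 8
Level 3: 4
Level 4: 2
Level 5: 1

The root is level 0 and the size-1 base case is level 5 (the tree spans levels 0 through 5, i.e. 6 levels counting the root), so the depth is the number of divisions: log_2(32) = 5

The recursion tree depth is log_2(32) = 5. At each level, the problem size is divided by 2, so it takes 5 divisions to reduce to a base case of size 1. The algorithm makes 2 recursive calls at each level.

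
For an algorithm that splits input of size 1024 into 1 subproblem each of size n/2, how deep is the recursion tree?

For divide and conquer with division factor 2:

Problem sizes at each level:
Level 0: 1024
Level 1: 512
Level 2: 256
Level 3: 128
Level 4: 64
Level 5: 32
Level 6: 16
Level 7: 8
Level 8: 4
Level 9: 2
Level 10: 1

The root is level 0 and the size-1 base case is level 10 (the tree spans levels 0 through 10, i.e. 11 levels counting the root), so the depth is the number of divisions: log_2(1024) = 10

The recursion tree depth is log_2(1024) = 10. At each level, the problem size is divided by 2, so it takes 10 divisions to reduce to a base case of size 1. The algorithm makes 1 recursive call at each level.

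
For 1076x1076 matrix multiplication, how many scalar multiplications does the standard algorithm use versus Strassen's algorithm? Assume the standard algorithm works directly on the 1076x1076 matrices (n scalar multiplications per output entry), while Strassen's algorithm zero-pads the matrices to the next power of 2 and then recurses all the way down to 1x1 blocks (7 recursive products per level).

Matrix multiplication for 1076x1076 matrices:

Strassen's algorithm requires power-of-2 dimensions. Pad 1076x1076 to 2048x2048 (next power of 2).

Standard algorithm: 1076^3 = 1245766976 multiplications
Strassen's algorithm: 7^(log2(2048)) = 7^11 = 1977326743 multiplications
Difference: 1245766976 - 1977326743 = -731559767 (Strassen uses MORE here due to padding overhead — for small or just-over-power-of-2 n, padding can outweigh the per-level savings)

Standard: 1245766976 multiplications (1076^3). Strassen: 1977326743 multiplications (7^11, after padding to 2048x2048). Strassen reduces 8 recursive multiplications to 7 at each level.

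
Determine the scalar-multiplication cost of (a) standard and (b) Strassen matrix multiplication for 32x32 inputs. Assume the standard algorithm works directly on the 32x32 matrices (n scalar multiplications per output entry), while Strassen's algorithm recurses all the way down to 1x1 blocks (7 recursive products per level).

Matrix multiplication for 32x32 matrices:

Standard algorithm: 32^3 = 32768 multiplications
Strassen's algorithm: 7^(log2(32)) = 7^5 = 16807 multiplications
Savings: 32768 - 16807 = 15961 multiplications

Standard: 32768 multiplications (32^3). Strassen: 16807 multiplications (7^5). Strassen reduces 8 recursive multiplications to 7 at each level.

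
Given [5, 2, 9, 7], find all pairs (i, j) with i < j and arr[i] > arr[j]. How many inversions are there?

Finding inversions in [5, 2, 9, 7]:

(0, 1): arr[0]=5 > arr[1]=2
(2, 3): arr[2]=9 > arr[3]=7

Total inversions: 2

The array has 2 inversion(s): (0,1), (2,3). Each pair (i,j) satisfies i < j and arr[i] > arr[j].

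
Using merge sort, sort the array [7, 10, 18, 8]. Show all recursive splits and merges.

Merge sort trace:

Split: [7, 10, 18, 8] -> [7, 10] and [18, 8]
  Split: [7, 10] -> [7] and [10]
  Merge: [7] + [10] -> [7, 10]
  Split: [18, 8] -> [18] and [8]
  Merge: [18] + [8] -> [8, 18]
Merge: [7, 10] + [8, 18] -> [7, 8, 10, 18]

Final sorted array: [7, 8, 10, 18]

The merge sort proceeds by recursively splitting the array and merging sorted halves.
After all merges, the sorted array is [7, 8, 10, 18].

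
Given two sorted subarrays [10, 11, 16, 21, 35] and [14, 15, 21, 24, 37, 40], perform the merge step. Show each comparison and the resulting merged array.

Merging process:

Compare 10 vs 14: take 10 from left. Merged: [10]
Compare 11 vs 14: take 11 from left. Merged: [10, 11]
Compare 16 vs 14: take 14 from right. Merged: [10, 11, 14]
Compare 16 vs 15: take 15 from right. Merged: [10, 11, 14, 15]
Compare 16 vs 21: take 16 from left. Merged: [10, 11, 14, 15, 16]
Compare 21 vs 21: take 21 from left. Merged: [10, 11, 14, 15, 16, 21]
Compare 35 vs 21: take 21 from right. Merged: [10, 11, 14, 15, 16, 21, 21]
Compare 35 vs 24: take 24 from right. Merged: [10, 11, 14, 15, 16, 21, 21, 24]
Compare 35 vs 37: take 35 from left. Merged: [10, 11, 14, 15, 16, 21, 21, 24, 35]
Append remaining from right: [37, 40]. Merged: [10, 11, 14, 15, 16, 21, 21, 24, 35, 37, 40]

Final merged array: [10, 11, 14, 15, 16, 21, 21, 24, 35, 37, 40]
Total comparisons: 9

The merged array is [10, 11, 14, 15, 16, 21, 21, 24, 35, 37, 40], requiring 9 comparisons. The merge step runs in O(n) time where n is the total number of elements.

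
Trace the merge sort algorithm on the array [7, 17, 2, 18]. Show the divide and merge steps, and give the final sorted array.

Merge sort trace:

Split: [7, 17, 2, 18] -> [7, 17] and [2, 18]
  Split: [7, 17] -> [7] and [17]
  Merge: [7] + [17] -> [7, 17]
  Split: [2, 18] -> [2] and [18]
  Merge: [2] + [18] -> [2, 18]
Merge: [7, 17] + [2, 18] -> [2, 7, 17, 18]

Final sorted array: [2, 7, 17, 18]

The merge sort proceeds by recursively splitting the array and merging sorted halves.
After all merges, the sorted array is [2, 7, 17, 18].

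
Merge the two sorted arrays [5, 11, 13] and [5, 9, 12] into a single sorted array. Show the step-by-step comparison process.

Merging process:

Compare 5 vs 5: take 5 from left. Merged: [5]
Compare 11 vs 5: take 5 from right. Merged: [5, 5]
Compare 11 vs 9: take 9 from right. Merged: [5, 5, 9]
Compare 11 vs 12: take 11 from left. Merged: [5, 5, 9, 11]
Compare 13 vs 12: take 12 from right. Merged: [5, 5, 9, 11, 12]
Append remaining from left: [13]. Merged: [5, 5, 9, 11, 12, 13]

Final merged array: [5, 5, 9, 11, 12, 13]
Total comparisons: 5

The merged array is [5, 5, 9, 11, 12, 13], requiring 5 comparisons. The merge step runs in O(n) time where n is the total number of elements.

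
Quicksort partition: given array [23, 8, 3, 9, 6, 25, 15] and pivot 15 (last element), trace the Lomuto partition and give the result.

Lomuto partition with pivot = 15:

Initial array: [23, 8, 3, 9, 6, 25, 15]

arr[0]=23 > 15: no swap
arr[1]=8 <= 15: swap with position 0, array becomes [8, 23, 3, 9, 6, 25, 15]
arr[2]=3 <= 15: swap with position 1, array becomes [8, 3, 23, 9, 6, 25, 15]
arr[3]=9 <= 15: swap with position 2, array becomes [8, 3, 9, 23, 6, 25, 15]
arr[4]=6 <= 15: swap with position 3, array becomes [8, 3, 9, 6, 23, 25, 15]
arr[5]=25 > 15: no swap

Place pivot at position 4: [8, 3, 9, 6, 15, 25, 23]
Pivot position: 4

After partitioning with pivot 15, the array becomes [8, 3, 9, 6, 15, 25, 23]. The pivot is placed at index 4. All elements to the left of the pivot are <= 15, and all elements to the right are > 15.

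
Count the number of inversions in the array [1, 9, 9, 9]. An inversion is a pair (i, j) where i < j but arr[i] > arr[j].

Finding inversions in [1, 9, 9, 9]:


Total inversions: 0

The array has 0 inversions. It is already sorted.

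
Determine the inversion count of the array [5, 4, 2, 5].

Finding inversions in [5, 4, 2, 5]:

(0, 1): arr[0]=5 > arr[1]=4
(0, 2): arr[0]=5 > arr[2]=2
(1, 2): arr[1]=4 > arr[2]=2

Total inversions: 3

The array has 3 inversion(s): (0,1), (0,2), (1,2). Each pair (i,j) satisfies i < j and arr[i] > arr[j].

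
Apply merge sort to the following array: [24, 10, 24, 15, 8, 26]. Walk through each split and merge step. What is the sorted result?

Merge sort trace:

Split: [24, 10, 24, 15, 8, 26] -> [24, 10, 24] and [15, 8, 26]
  Split: [24, 10, 24] -> [24] and [10, 24]
    Split: [10, 24] -> [10] and [24]
    Merge: [10] + [24] -> [10, 24]
  Merge: [24] + [10, 24] -> [10, 24, 24]
  Split: [15, 8, 26] -> [15] and [8, 26]
    Split: [8, 26] -> [8] and [26]
    Merge: [8] + [26] -> [8, 26]
  Merge: [15] + [8, 26] -> [8, 15, 26]
Merge: [10, 24, 24] + [8, 15, 26] -> [8, 10, 15, 24, 24, 26]

Final sorted array: [8, 10, 15, 24, 24, 26]

The merge sort proceeds by recursively splitting the array and merging sorted halves.
After all merges, the sorted array is [8, 10, 15, 24, 24, 26].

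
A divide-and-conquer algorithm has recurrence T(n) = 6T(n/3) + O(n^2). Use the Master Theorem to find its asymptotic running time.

Master Theorem for T(n) = 6T(n/3) + O(n^2):

a = 6, b = 3, c = 2
log_b(a) = log_3(6) = 1.6309

Case 3: c = 2 > log_3(6) = 1.6309
T(n) = O(n^2) = O(n^2)

For T(n) = 6T(n/3) + O(n^2): log_3(6) = 1.6309. This is Case 3 of the Master Theorem (c > log_b(a), work dominated by root), giving O(n^2).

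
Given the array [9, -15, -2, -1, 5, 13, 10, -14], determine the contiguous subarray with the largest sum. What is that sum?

Using Kadane's algorithm on [9, -15, -2, -1, 5, 13, 10, -14]:

Scanning through the array:
Position 1 (value -15): max_ending_here = -6, max_so_far = 9
Position 2 (value -2): max_ending_here = -2, max_so_far = 9
Position 3 (value -1): max_ending_here = -1, max_so_far = 9
Position 4 (value 5): max_ending_here = 5, max_so_far = 9
Position 5 (value 13): max_ending_here = 18, max_so_far = 18
Position 6 (value 10): max_ending_here = 28, max_so_far = 28
Position 7 (value -14): max_ending_here = 14, max_so_far = 28

Maximum subarray: [5, 13, 10]
Maximum sum: 28

The maximum subarray is [5, 13, 10] with sum 28. This subarray runs from index 4 to index 6.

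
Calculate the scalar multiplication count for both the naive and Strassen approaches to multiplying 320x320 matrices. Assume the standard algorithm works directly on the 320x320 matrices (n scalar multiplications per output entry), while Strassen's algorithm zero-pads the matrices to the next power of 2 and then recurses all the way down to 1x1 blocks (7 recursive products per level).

Matrix multiplication for 320x320 matrices:

Strassen's algorithm requires power-of-2 dimensions. Pad 320x320 to 512x512 (next power of 2).

Standard algorithm: 320^3 = 32768000 multiplications
Strassen's algorithm: 7^(log2(512)) = 7^9 = 40353607 multiplications
Difference: 32768000 - 40353607 = -7585607 (Strassen uses MORE here due to padding overhead — for small or just-over-power-of-2 n, padding can outweigh the per-level savings)

Standard: 32768000 multiplications (320^3). Strassen: 40353607 multiplications (7^9, after padding to 512x512). Strassen reduces 8 recursive multiplications to 7 at each level.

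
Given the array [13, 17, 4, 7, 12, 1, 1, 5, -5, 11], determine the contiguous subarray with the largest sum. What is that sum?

Using Kadane's algorithm on [13, 17, 4, 7, 12, 1, 1, 5, -5, 11]:

Scanning through the array:
Position 1 (value 17): max_ending_here = 30, max_so_far = 30
Position 2 (value 4): max_ending_here = 34, max_so_far = 34
Position 3 (value 7): max_ending_here = 41, max_so_far = 41
Position 4 (value 12): max_ending_here = 53, max_so_far = 53
Position 5 (value 1): max_ending_here = 54, max_so_far = 54
Position 6 (value 1): max_ending_here = 55, max_so_far = 55
Position 7 (value 5): max_ending_here = 60, max_so_far = 60
Position 8 (value -5): max_ending_here = 55, max_so_far = 60
Position 9 (value 11): max_ending_here = 66, max_so_far = 66

Maximum subarray: [13, 17, 4, 7, 12, 1, 1, 5, -5, 11]
Maximum sum: 66

The maximum subarray is [13, 17, 4, 7, 12, 1, 1, 5, -5, 11] with sum 66. This subarray runs from index 0 to index 9.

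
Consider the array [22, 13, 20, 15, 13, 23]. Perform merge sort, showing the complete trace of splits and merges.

Merge sort trace:

Split: [22, 13, 20, 15, 13, 23] -> [22, 13, 20] and [15, 13, 23]
  Split: [22, 13, 20] -> [22] and [13, 20]
    Split: [13, 20] -> [13] and [20]
    Merge: [13] + [20] -> [13, 20]
  Merge: [22] + [13, 20] -> [13, 20, 22]
  Split: [15, 13, 23] -> [15] and [13, 23]
    Split: [13, 23] -> [13] and [23]
    Merge: [13] + [23] -> [13, 23]
  Merge: [15] + [13, 23] -> [13, 15, 23]
Merge: [13, 20, 22] + [13, 15, 23] -> [13, 13, 15, 20, 22, 23]

Final sorted array: [13, 13, 15, 20, 22, 23]

The merge sort proceeds by recursively splitting the array and merging sorted halves.
After all merges, the sorted array is [13, 13, 15, 20, 22, 23].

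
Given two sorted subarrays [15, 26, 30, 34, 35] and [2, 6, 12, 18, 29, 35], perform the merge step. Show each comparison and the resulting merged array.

Merging process:

Compare 15 vs 2: take 2 from right. Merged: [2]
Compare 15 vs 6: take 6 from right. Merged: [2, 6]
Compare 15 vs 12: take 12 from right. Merged: [2, 6, 12]
Compare 15 vs 18: take 15 from left. Merged: [2, 6, 12, 15]
Compare 26 vs 18: take 18 from right. Merged: [2, 6, 12, 15, 18]
Compare 26 vs 29: take 26 from left. Merged: [2, 6, 12, 15, 18, 26]
Compare 30 vs 29: take 29 from right. Merged: [2, 6, 12, 15, 18, 26, 29]
Compare 30 vs 35: take 30 from left. Merged: [2, 6, 12, 15, 18, 26, 29, 30]
Compare 34 vs 35: take 34 from left. Merged: [2, 6, 12, 15, 18, 26, 29, 30, 34]
Compare 35 vs 35: take 35 from left. Merged: [2, 6, 12, 15, 18, 26, 29, 30, 34, 35]
Append remaining from right: [35]. Merged: [2, 6, 12, 15, 18, 26, 29, 30, 34, 35, 35]

Final merged array: [2, 6, 12, 15, 18, 26, 29, 30, 34, 35, 35]
Total comparisons: 10

The merged array is [2, 6, 12, 15, 18, 26, 29, 30, 34, 35, 35], requiring 10 comparisons. The merge step runs in O(n) time where n is the total number of elements.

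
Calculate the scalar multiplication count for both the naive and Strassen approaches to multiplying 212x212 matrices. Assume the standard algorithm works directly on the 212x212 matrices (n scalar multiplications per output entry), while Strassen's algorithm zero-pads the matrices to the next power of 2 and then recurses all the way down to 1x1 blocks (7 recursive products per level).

Matrix multiplication for 212x212 matrices:

Strassen's algorithm requires power-of-2 dimensions. Pad 212x212 to 256x256 (next power of 2).

Standard algorithm: 212^3 = 9528128 multiplications
Strassen's algorithm: 7^(log2(256)) = 7^8 = 5764801 multiplications
Savings: 9528128 - 5764801 = 3763327 multiplications

Standard: 9528128 multiplications (212^3). Strassen: 5764801 multiplications (7^8, after padding to 256x256). Strassen reduces 8 recursive multiplications to 7 at each level.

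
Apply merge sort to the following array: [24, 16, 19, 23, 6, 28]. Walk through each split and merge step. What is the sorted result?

Merge sort trace:

Split: [24, 16, 19, 23, 6, 28] -> [24, 16, 19] and [23, 6, 28]
  Split: [24, 16, 19] -> [24] and [16, 19]
    Split: [16, 19] -> [16] and [19]
    Merge: [16] + [19] -> [16, 19]
  Merge: [24] + [16, 19] -> [16, 19, 24]
  Split: [23, 6, 28] -> [23] and [6, 28]
    Split: [6, 28] -> [6] and [28]
    Merge: [6] + [28] -> [6, 28]
  Merge: [23] + [6, 28] -> [6, 23, 28]
Merge: [16, 19, 24] + [6, 23, 28] -> [6, 16, 19, 23, 24, 28]

Final sorted array: [6, 16, 19, 23, 24, 28]

The merge sort proceeds by recursively splitting the array and merging sorted halves.
After all merges, the sorted array is [6, 16, 19, 23, 24, 28].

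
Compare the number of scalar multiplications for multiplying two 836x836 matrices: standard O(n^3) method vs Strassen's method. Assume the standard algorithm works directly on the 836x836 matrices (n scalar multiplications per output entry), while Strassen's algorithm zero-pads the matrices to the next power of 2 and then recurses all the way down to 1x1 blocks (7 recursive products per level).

Matrix multiplication for 836x836 matrices:

Strassen's algorithm requires power-of-2 dimensions. Pad 836x836 to 1024x1024 (next power of 2).

Standard algorithm: 836^3 = 584277056 multiplications
Strassen's algorithm: 7^(log2(1024)) = 7^10 = 282475249 multiplications
Savings: 584277056 - 282475249 = 301801807 multiplications

Standard: 584277056 multiplications (836^3). Strassen: 282475249 multiplications (7^10, after padding to 1024x1024). Strassen reduces 8 recursive multiplications to 7 at each level.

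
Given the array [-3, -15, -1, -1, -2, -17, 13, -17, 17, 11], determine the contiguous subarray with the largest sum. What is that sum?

Using Kadane's algorithm on [-3, -15, -1, -1, -2, -17, 13, -17, 17, 11]:

Scanning through the array:
Position 1 (value -15): max_ending_here = -15, max_so_far = -3
Position 2 (value -1): max_ending_here = -1, max_so_far = -1
Position 3 (value -1): max_ending_here = -1, max_so_far = -1
Position 4 (value -2): max_ending_here = -2, max_so_far = -1
Position 5 (value -17): max_ending_here = -17, max_so_far = -1
Position 6 (value 13): max_ending_here = 13, max_so_far = 13
Position 7 (value -17): max_ending_here = -4, max_so_far = 13
Position 8 (value 17): max_ending_here = 17, max_so_far = 17
Position 9 (value 11): max_ending_here = 28, max_so_far = 28

Maximum subarray: [17, 11]
Maximum sum: 28

The maximum subarray is [17, 11] with sum 28. This subarray runs from index 8 to index 9.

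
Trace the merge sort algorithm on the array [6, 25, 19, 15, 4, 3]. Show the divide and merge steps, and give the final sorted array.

Merge sort trace:

Split: [6, 25, 19, 15, 4, 3] -> [6, 25, 19] and [15, 4, 3]
  Split: [6, 25, 19] -> [6] and [25, 19]
    Split: [25, 19] -> [25] and [19]
    Merge: [25] + [19] -> [19, 25]
  Merge: [6] + [19, 25] -> [6, 19, 25]
  Split: [15, 4, 3] -> [15] and [4, 3]
    Split: [4, 3] -> [4] and [3]
    Merge: [4] + [3] -> [3, 4]
  Merge: [15] + [3, 4] -> [3, 4, 15]
Merge: [6, 19, 25] + [3, 4, 15] -> [3, 4, 6, 15, 19, 25]

Final sorted array: [3, 4, 6, 15, 19, 25]

The merge sort proceeds by recursively splitting the array and merging sorted halves.
After all merges, the sorted array is [3, 4, 6, 15, 19, 25].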